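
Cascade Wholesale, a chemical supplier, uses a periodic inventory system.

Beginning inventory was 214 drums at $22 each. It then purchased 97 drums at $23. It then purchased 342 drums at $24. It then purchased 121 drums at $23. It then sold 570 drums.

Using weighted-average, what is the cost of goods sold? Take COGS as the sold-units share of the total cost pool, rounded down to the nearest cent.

Sale 1, sell 570: 570/774 × $17,930.00 → $13,204.26
Ending inventory (cost pool remaining) = $4,725.74

COGS = $13,204.26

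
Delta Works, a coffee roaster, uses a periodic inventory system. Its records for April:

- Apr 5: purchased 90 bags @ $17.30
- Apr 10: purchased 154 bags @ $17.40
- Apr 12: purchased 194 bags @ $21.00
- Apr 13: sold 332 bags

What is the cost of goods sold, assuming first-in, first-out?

COGS = $6,084.60

Apr 13, 332 sold [FIFO — oldest first]: 90 @ $17.30 + 154 @ $17.40 + 88 @ $21.00 = $6,084.60
Ending inventory: 106 @ $21.00 = $2,226.00
Check: goods available $8,310.60 = COGS $6,084.60 + ending $2,226.00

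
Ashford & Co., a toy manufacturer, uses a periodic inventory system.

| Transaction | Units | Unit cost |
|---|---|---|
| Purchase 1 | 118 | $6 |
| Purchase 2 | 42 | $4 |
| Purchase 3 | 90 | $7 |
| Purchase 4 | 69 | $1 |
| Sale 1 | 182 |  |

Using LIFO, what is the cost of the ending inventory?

Ending inventory = $784

Sale 1 (182) [LIFO — newest first]: 69 @ $1 + 90 @ $7 + 23 @ $4 = $791
Ending inventory: 118 @ $6 + 19 @ $4 = $784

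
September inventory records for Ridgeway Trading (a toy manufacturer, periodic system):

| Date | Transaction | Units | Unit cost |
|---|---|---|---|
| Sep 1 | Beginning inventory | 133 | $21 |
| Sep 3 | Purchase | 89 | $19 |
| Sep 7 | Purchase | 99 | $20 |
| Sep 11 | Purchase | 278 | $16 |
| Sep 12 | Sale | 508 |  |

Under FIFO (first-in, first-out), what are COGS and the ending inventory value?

Sep 12, 508 sold [FIFO — oldest first]: 133 @ $21 + 89 @ $19 + 99 @ $20 + 187 @ $16 = $9,456
Ending inventory: 91 @ $16 = $1,456

COGS = $9,456; ending inventory = $1,456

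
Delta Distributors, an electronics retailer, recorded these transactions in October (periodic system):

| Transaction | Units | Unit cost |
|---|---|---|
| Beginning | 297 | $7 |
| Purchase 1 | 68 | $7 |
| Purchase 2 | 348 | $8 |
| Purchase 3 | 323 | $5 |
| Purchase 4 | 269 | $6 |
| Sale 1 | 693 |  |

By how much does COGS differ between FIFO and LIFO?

FIFO COGS: 297 @ $7 + 68 @ $7 + 328 @ $8 = $5,179
LIFO COGS: 269 @ $6 + 323 @ $5 + 101 @ $8 = $4,037
Difference = |$5,179 − $4,037| = $1,142

$1,142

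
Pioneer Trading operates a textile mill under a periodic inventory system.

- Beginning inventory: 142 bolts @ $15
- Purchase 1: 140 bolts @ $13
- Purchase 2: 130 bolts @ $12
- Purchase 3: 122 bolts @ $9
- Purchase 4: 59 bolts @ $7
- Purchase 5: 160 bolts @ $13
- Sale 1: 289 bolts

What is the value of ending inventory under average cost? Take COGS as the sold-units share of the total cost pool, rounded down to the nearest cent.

Ending inventory = $5,608.06

Sale 1, sell 289: 289/753 × $9,101.00 → $3,492.94
Ending inventory (cost pool remaining) = $5,608.06
Check: goods available $9,101.00 = COGS $3,492.94 + ending $5,608.06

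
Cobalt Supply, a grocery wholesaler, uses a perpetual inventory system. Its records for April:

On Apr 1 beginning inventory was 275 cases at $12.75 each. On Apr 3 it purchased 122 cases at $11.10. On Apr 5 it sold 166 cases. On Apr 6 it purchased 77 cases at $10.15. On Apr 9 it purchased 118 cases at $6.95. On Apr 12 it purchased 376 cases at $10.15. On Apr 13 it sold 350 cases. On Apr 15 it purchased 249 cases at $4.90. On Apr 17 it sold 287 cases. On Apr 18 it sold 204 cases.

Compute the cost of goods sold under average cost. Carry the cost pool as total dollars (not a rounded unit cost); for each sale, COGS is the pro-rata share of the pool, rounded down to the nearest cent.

After Apr 1: 275 on hand, pool $3,506.25 (≈ $12.7500 each)
After Apr 3: 397 on hand, pool $4,860.45 (≈ $12.2429 each)
Apr 5, sell 166: 166/397 × $4,860.45 → $2,032.32
After Apr 6: 308 on hand, pool $3,609.68 (≈ $11.7197 each)
After Apr 9: 426 on hand, pool $4,429.78 (≈ $10.3985 each)
After Apr 12: 802 on hand, pool $8,246.18 (≈ $10.2820 each)
Apr 13, sell 350: 350/802 × $8,246.18 → $3,598.70
After Apr 15: 701 on hand, pool $5,867.58 (≈ $8.3703 each)
Apr 17, sell 287: 287/701 × $5,867.58 → $2,402.27
Apr 18, sell 204: 204/414 × $3,465.31 → $1,707.54
Total COGS = $2,032.32 + $3,598.70 + $2,402.27 + $1,707.54 = $9,740.83
Ending inventory (cost pool remaining) = $1,757.77

COGS = $9,740.83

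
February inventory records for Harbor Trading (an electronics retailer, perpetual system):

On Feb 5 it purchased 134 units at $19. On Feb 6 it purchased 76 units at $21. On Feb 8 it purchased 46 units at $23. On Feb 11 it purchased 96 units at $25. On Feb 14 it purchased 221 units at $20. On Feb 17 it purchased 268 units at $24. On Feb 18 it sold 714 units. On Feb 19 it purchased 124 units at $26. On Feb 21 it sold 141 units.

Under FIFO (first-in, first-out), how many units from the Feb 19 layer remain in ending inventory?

Feb 18, 714 sold [FIFO — oldest first]: 134 @ $19 + 76 @ $21 + 46 @ $23 + 96 @ $25 + 221 @ $20 + 141 @ $24 = $15,404
Feb 21, 141 sold [FIFO — oldest first]: 127 @ $24 + 14 @ $26 = $3,412
Total COGS = $15,404 + $3,412 = $18,816
Ending inventory: 110 @ $26 = $2,860

110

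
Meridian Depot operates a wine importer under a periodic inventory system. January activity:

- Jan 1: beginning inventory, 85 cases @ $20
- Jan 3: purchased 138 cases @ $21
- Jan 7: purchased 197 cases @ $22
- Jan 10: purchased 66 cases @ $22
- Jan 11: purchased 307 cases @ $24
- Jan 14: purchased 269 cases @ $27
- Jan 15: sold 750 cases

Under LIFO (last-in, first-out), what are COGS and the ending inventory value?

Jan 15, 750 sold [LIFO — newest first]: 269 @ $27 + 307 @ $24 + 66 @ $22 + 108 @ $22 = $18,459
Ending inventory: 85 @ $20 + 138 @ $21 + 89 @ $22 = $6,556

COGS = $18,459; ending inventory = $6,556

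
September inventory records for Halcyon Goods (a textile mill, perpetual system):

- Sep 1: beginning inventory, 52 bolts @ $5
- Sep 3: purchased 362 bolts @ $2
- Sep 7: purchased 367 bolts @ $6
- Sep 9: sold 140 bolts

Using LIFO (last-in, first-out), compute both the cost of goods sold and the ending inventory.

Sep 9, 140 sold [LIFO — newest first]: 140 @ $6 = $840
Ending inventory: 52 @ $5 + 362 @ $2 + 227 @ $6 = $2,346
Check: goods available $3,186 = COGS $840 + ending $2,346

COGS = $840; ending inventory = $2,346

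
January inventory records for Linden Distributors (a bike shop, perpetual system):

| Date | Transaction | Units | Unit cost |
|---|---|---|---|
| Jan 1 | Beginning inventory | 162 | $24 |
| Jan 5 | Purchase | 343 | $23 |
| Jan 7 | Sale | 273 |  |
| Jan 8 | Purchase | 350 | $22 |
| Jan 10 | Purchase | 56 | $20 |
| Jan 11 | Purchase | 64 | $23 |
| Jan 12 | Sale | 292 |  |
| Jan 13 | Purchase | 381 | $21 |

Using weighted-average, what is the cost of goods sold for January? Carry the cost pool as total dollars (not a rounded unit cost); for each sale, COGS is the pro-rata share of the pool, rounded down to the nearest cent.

COGS = $12,898.06

After Jan 1: 162 on hand, pool $3,888.00 (≈ $24.0000 each)
After Jan 5: 505 on hand, pool $11,777.00 (≈ $23.3208 each)
Jan 7, sell 273: 273/505 × $11,777.00 → $6,366.57
After Jan 8: 582 on hand, pool $13,110.43 (≈ $22.5265 each)
After Jan 10: 638 on hand, pool $14,230.43 (≈ $22.3047 each)
After Jan 11: 702 on hand, pool $15,702.43 (≈ $22.3681 each)
Jan 12, sell 292: 292/702 × $15,702.43 → $6,531.49
After Jan 13: 791 on hand, pool $17,171.94 (≈ $21.7092 each)
Total COGS = $6,366.57 + $6,531.49 = $12,898.06
Ending inventory (cost pool remaining) = $17,171.94
Check: goods available $30,070.00 = COGS $12,898.06 + ending $17,171.94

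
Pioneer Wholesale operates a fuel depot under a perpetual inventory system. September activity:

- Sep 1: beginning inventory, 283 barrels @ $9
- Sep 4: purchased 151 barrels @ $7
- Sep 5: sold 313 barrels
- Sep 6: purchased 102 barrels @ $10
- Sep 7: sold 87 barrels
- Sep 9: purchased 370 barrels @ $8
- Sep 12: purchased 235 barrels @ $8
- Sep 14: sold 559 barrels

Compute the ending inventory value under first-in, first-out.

Sep 5, 313 sold [FIFO — oldest first]: 283 @ $9 + 30 @ $7 = $2,757
Sep 7, 87 sold [FIFO — oldest first]: 87 @ $7 = $609
Sep 14, 559 sold [FIFO — oldest first]: 34 @ $7 + 102 @ $10 + 370 @ $8 + 53 @ $8 = $4,642
Total COGS = $2,757 + $609 + $4,642 = $8,008
Ending inventory: 182 @ $8 = $1,456

Ending inventory = $1,456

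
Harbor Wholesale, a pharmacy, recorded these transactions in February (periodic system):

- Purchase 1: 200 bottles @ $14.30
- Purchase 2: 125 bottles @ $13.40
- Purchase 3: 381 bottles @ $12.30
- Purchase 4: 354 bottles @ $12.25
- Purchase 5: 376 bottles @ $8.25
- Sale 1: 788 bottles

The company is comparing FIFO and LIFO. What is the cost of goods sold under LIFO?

COGS = $8,151.90

FIFO COGS: 200 @ $14.30 + 125 @ $13.40 + 381 @ $12.30 + 82 @ $12.25 = $10,225.80
LIFO COGS: 376 @ $8.25 + 354 @ $12.25 + 58 @ $12.30 = $8,151.90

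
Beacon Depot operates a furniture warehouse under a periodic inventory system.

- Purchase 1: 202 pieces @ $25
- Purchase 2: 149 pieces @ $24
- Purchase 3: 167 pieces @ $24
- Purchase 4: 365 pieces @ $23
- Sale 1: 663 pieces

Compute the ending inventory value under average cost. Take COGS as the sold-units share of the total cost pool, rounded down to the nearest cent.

Ending inventory = $5,239.39

Sale 1, sell 663: 663/883 × $21,029.00 → $15,789.61
Ending inventory (cost pool remaining) = $5,239.39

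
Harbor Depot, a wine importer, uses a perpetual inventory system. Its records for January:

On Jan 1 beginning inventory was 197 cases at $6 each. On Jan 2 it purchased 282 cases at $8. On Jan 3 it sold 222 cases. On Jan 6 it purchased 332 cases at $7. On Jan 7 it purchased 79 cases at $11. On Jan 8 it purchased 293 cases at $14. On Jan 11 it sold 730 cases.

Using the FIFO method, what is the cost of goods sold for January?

COGS = $7,499

Jan 3, 222 sold [FIFO — oldest first]: 197 @ $6 + 25 @ $8 = $1,382
Jan 11, 730 sold [FIFO — oldest first]: 257 @ $8 + 332 @ $7 + 79 @ $11 + 62 @ $14 = $6,117
Total COGS = $1,382 + $6,117 = $7,499
Ending inventory: 231 @ $14 = $3,234
Check: goods available $10,733 = COGS $7,499 + ending $3,234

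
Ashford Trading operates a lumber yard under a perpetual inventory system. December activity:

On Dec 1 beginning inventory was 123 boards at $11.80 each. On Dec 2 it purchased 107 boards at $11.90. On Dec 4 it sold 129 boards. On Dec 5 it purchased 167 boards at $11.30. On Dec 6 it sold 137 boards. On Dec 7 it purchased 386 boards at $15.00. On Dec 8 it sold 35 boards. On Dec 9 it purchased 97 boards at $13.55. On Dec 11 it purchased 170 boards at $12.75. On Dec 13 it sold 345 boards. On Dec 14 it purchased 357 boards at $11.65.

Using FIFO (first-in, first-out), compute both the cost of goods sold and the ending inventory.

COGS = $8,346.80; ending inventory = $9,695.90

Dec 4, 129 sold [FIFO — oldest first]: 123 @ $11.80 + 6 @ $11.90 = $1,522.80
Dec 6, 137 sold [FIFO — oldest first]: 101 @ $11.90 + 36 @ $11.30 = $1,608.70
Dec 8, 35 sold [FIFO — oldest first]: 35 @ $11.30 = $395.50
Dec 13, 345 sold [FIFO — oldest first]: 96 @ $11.30 + 249 @ $15.00 = $4,819.80
Total COGS = $1,522.80 + $1,608.70 + $395.50 + $4,819.80 = $8,346.80
Ending inventory: 137 @ $15.00 + 97 @ $13.55 + 170 @ $12.75 + 357 @ $11.65 = $9,695.90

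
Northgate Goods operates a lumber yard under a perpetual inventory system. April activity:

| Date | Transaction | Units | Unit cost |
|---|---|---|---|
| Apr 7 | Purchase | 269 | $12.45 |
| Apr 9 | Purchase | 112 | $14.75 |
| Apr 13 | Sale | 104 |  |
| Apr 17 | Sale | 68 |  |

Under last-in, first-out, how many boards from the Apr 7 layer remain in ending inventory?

Apr 13, 104 sold [LIFO — newest first]: 104 @ $14.75 = $1,534.00
Apr 17, 68 sold [LIFO — newest first]: 8 @ $14.75 + 60 @ $12.45 = $865.00
Total COGS = $1,534.00 + $865.00 = $2,399.00
Ending inventory: 209 @ $12.45 = $2,602.05
Check: goods available $5,001.05 = COGS $2,399.00 + ending $2,602.05

209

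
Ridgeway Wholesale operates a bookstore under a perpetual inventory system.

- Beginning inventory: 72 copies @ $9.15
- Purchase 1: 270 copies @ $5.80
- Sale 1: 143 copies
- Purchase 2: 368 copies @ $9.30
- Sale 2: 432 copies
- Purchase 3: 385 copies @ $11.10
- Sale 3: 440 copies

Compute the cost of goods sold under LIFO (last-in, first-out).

Sale 1 (143) [LIFO — newest first]: 143 @ $5.80 = $829.40
Sale 2 (432) [LIFO — newest first]: 368 @ $9.30 + 64 @ $5.80 = $3,793.60
Sale 3 (440) [LIFO — newest first]: 385 @ $11.10 + 55 @ $5.80 = $4,592.50
Total COGS = $829.40 + $3,793.60 + $4,592.50 = $9,215.50
Ending inventory: 72 @ $9.15 + 8 @ $5.80 = $705.20

COGS = $9,215.50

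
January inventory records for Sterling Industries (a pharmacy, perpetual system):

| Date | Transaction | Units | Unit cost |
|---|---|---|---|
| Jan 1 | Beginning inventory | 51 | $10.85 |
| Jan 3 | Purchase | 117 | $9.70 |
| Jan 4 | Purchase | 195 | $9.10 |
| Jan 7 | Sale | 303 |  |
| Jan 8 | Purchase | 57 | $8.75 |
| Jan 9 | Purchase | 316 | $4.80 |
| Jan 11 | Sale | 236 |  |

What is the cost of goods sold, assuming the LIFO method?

COGS = $3,954.90

Jan 7, 303 sold [LIFO — newest first]: 195 @ $9.10 + 108 @ $9.70 = $2,822.10
Jan 11, 236 sold [LIFO — newest first]: 236 @ $4.80 = $1,132.80
Total COGS = $2,822.10 + $1,132.80 = $3,954.90
Ending inventory: 51 @ $10.85 + 9 @ $9.70 + 57 @ $8.75 + 80 @ $4.80 = $1,523.40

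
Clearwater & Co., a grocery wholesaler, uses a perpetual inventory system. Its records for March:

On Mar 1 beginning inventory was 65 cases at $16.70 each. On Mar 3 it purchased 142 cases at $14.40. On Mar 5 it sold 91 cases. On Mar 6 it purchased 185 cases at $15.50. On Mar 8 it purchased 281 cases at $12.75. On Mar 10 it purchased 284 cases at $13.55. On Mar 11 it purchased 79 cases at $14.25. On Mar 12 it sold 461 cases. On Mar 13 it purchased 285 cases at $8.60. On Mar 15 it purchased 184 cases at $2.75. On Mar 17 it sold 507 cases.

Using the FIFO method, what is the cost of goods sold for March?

Mar 5, 91 sold [FIFO — oldest first]: 65 @ $16.70 + 26 @ $14.40 = $1,459.90
Mar 12, 461 sold [FIFO — oldest first]: 116 @ $14.40 + 185 @ $15.50 + 160 @ $12.75 = $6,577.90
Mar 17, 507 sold [FIFO — oldest first]: 121 @ $12.75 + 284 @ $13.55 + 79 @ $14.25 + 23 @ $8.60 = $6,714.50
Total COGS = $1,459.90 + $6,577.90 + $6,714.50 = $14,752.30
Ending inventory: 262 @ $8.60 + 184 @ $2.75 = $2,759.20
Check: goods available $17,511.50 = COGS $14,752.30 + ending $2,759.20

COGS = $14,752.30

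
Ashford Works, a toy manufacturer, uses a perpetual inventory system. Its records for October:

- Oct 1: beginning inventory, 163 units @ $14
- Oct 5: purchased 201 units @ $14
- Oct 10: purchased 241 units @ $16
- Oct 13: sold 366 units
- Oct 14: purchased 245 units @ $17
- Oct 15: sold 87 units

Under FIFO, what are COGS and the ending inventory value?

COGS = $6,520; ending inventory = $6,597

Oct 13, 366 sold [FIFO — oldest first]: 163 @ $14 + 201 @ $14 + 2 @ $16 = $5,128
Oct 15, 87 sold [FIFO — oldest first]: 87 @ $16 = $1,392
Total COGS = $5,128 + $1,392 = $6,520
Ending inventory: 152 @ $16 + 245 @ $17 = $6,597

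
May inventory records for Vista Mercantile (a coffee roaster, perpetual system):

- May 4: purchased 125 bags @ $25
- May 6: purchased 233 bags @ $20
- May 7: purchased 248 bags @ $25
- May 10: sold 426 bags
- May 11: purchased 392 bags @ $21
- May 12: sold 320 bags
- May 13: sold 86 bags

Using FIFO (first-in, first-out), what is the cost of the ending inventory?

Ending inventory = $3,486

May 10, 426 sold [FIFO — oldest first]: 125 @ $25 + 233 @ $20 + 68 @ $25 = $9,485
May 12, 320 sold [FIFO — oldest first]: 180 @ $25 + 140 @ $21 = $7,440
May 13, 86 sold [FIFO — oldest first]: 86 @ $21 = $1,806
Total COGS = $9,485 + $7,440 + $1,806 = $18,731
Ending inventory: 166 @ $21 = $3,486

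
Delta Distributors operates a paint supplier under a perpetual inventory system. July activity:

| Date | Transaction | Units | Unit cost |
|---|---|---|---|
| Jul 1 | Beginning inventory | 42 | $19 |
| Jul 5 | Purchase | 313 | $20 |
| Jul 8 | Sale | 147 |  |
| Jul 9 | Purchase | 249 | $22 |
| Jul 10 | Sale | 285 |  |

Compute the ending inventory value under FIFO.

Jul 8, 147 sold [FIFO — oldest first]: 42 @ $19 + 105 @ $20 = $2,898
Jul 10, 285 sold [FIFO — oldest first]: 208 @ $20 + 77 @ $22 = $5,854
Total COGS = $2,898 + $5,854 = $8,752
Ending inventory: 172 @ $22 = $3,784
Check: goods available $12,536 = COGS $8,752 + ending $3,784

Ending inventory = $3,784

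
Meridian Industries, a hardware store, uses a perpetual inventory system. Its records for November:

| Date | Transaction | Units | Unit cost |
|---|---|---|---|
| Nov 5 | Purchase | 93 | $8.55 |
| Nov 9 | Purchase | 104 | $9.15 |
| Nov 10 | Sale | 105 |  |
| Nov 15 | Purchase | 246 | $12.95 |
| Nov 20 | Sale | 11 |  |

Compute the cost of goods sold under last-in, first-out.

COGS = $1,102.60

Nov 10, 105 sold [LIFO — newest first]: 104 @ $9.15 + 1 @ $8.55 = $960.15
Nov 20, 11 sold [LIFO — newest first]: 11 @ $12.95 = $142.45
Total COGS = $960.15 + $142.45 = $1,102.60
Ending inventory: 92 @ $8.55 + 235 @ $12.95 = $3,829.85
Check: goods available $4,932.45 = COGS $1,102.60 + ending $3,829.85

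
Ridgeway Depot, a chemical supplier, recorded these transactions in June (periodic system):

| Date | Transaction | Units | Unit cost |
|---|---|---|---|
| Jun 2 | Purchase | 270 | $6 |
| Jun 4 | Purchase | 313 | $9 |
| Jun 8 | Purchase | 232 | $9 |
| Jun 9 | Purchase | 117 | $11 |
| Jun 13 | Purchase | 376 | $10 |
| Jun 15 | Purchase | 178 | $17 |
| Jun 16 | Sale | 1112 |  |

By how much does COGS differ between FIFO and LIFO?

$2,430

FIFO COGS: 270 @ $6 + 313 @ $9 + 232 @ $9 + 117 @ $11 + 180 @ $10 = $9,612
LIFO COGS: 178 @ $17 + 376 @ $10 + 117 @ $11 + 232 @ $9 + 209 @ $9 = $12,042
Difference = |$9,612 − $12,042| = $2,430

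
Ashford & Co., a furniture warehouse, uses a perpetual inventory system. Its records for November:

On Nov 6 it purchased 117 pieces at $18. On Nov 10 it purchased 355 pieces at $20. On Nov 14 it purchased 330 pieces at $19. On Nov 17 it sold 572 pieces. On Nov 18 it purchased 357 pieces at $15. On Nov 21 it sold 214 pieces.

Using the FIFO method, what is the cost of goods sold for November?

COGS = $15,172

Nov 17, 572 sold [FIFO — oldest first]: 117 @ $18 + 355 @ $20 + 100 @ $19 = $11,106
Nov 21, 214 sold [FIFO — oldest first]: 214 @ $19 = $4,066
Total COGS = $11,106 + $4,066 = $15,172
Ending inventory: 16 @ $19 + 357 @ $15 = $5,659
Check: goods available $20,831 = COGS $15,172 + ending $5,659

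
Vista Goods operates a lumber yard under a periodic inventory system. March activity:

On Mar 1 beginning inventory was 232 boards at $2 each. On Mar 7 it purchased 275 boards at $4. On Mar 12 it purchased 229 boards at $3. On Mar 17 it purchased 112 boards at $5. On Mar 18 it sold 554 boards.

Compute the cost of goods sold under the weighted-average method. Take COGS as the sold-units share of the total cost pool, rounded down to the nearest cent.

COGS = $1,836.43

Mar 18, sell 554: 554/848 × $2,811.00 → $1,836.43
Ending inventory (cost pool remaining) = $974.57
Check: goods available $2,811.00 = COGS $1,836.43 + ending $974.57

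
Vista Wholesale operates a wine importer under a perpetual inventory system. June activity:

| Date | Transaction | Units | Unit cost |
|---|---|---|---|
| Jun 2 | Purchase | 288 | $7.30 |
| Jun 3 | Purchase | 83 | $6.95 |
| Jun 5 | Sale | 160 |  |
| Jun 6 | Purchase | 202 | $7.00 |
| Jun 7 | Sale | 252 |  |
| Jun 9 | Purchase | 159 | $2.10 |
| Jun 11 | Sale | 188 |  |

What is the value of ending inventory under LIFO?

Jun 5, 160 sold [LIFO — newest first]: 83 @ $6.95 + 77 @ $7.30 = $1,138.95
Jun 7, 252 sold [LIFO — newest first]: 202 @ $7.00 + 50 @ $7.30 = $1,779.00
Jun 11, 188 sold [LIFO — newest first]: 159 @ $2.10 + 29 @ $7.30 = $545.60
Total COGS = $1,138.95 + $1,779.00 + $545.60 = $3,463.55
Ending inventory: 132 @ $7.30 = $963.60

Ending inventory = $963.60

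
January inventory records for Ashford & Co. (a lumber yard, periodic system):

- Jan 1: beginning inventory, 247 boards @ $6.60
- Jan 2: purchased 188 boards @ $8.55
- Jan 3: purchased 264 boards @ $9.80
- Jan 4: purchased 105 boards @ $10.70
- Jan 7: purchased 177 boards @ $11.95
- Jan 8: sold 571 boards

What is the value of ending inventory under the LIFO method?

Ending inventory = $3,023.85

Jan 8, 571 sold [LIFO — newest first]: 177 @ $11.95 + 105 @ $10.70 + 264 @ $9.80 + 25 @ $8.55 = $6,039.60
Ending inventory: 247 @ $6.60 + 163 @ $8.55 = $3,023.85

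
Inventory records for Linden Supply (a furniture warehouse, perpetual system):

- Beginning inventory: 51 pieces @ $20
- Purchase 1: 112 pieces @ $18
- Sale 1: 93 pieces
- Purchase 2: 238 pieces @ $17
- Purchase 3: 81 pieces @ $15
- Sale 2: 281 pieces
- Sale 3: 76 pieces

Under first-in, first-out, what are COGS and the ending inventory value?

Sale 1 (93) [FIFO — oldest first]: 51 @ $20 + 42 @ $18 = $1,776
Sale 2 (281) [FIFO — oldest first]: 70 @ $18 + 211 @ $17 = $4,847
Sale 3 (76) [FIFO — oldest first]: 27 @ $17 + 49 @ $15 = $1,194
Total COGS = $1,776 + $4,847 + $1,194 = $7,817
Ending inventory: 32 @ $15 = $480

COGS = $7,817; ending inventory = $480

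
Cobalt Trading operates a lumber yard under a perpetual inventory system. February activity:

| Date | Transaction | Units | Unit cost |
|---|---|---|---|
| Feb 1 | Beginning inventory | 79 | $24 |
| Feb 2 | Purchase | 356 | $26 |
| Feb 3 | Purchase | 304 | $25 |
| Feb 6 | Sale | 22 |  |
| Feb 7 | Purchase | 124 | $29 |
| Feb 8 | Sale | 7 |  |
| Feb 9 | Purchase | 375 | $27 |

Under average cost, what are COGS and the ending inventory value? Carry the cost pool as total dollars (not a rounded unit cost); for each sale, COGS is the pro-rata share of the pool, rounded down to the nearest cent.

COGS = $739.60; ending inventory = $31,733.40

After Feb 1: 79 on hand, pool $1,896.00 (≈ $24.0000 each)
After Feb 2: 435 on hand, pool $11,152.00 (≈ $25.6368 each)
After Feb 3: 739 on hand, pool $18,752.00 (≈ $25.3748 each)
Feb 6, sell 22: 22/739 × $18,752.00 → $558.24
After Feb 7: 841 on hand, pool $21,789.76 (≈ $25.9093 each)
Feb 8, sell 7: 7/841 × $21,789.76 → $181.36
After Feb 9: 1209 on hand, pool $31,733.40 (≈ $26.2476 each)
Total COGS = $558.24 + $181.36 = $739.60
Ending inventory (cost pool remaining) = $31,733.40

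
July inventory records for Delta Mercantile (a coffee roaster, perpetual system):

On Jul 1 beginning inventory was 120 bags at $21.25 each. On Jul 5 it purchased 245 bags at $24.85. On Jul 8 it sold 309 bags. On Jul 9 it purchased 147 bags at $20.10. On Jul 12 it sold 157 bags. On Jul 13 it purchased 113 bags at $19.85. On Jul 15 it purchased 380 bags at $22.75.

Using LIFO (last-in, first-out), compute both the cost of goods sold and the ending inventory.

COGS = $10,615.45; ending inventory = $11,865.55

Jul 8, 309 sold [LIFO — newest first]: 245 @ $24.85 + 64 @ $21.25 = $7,448.25
Jul 12, 157 sold [LIFO — newest first]: 147 @ $20.10 + 10 @ $21.25 = $3,167.20
Total COGS = $7,448.25 + $3,167.20 = $10,615.45
Ending inventory: 46 @ $21.25 + 113 @ $19.85 + 380 @ $22.75 = $11,865.55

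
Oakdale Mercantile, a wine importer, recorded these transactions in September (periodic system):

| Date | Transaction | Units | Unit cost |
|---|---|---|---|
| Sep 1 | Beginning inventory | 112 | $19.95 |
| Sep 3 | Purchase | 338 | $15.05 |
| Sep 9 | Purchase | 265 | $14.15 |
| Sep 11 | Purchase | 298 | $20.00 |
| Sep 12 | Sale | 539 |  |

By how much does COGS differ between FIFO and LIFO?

FIFO COGS: 112 @ $19.95 + 338 @ $15.05 + 89 @ $14.15 = $8,580.65
LIFO COGS: 298 @ $20.00 + 241 @ $14.15 = $9,370.15
Difference = |$8,580.65 − $9,370.15| = $789.50

$789.50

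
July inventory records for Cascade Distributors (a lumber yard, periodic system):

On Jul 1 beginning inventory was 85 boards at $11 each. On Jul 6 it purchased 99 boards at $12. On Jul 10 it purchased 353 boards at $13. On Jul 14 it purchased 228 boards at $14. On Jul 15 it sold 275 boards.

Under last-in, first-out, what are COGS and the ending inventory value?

Jul 15, 275 sold [LIFO — newest first]: 228 @ $14 + 47 @ $13 = $3,803
Ending inventory: 85 @ $11 + 99 @ $12 + 306 @ $13 = $6,101

COGS = $3,803; ending inventory = $6,101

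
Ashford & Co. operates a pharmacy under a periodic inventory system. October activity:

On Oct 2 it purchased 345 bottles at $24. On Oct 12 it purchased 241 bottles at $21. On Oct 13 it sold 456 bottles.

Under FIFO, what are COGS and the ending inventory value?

COGS = $10,611; ending inventory = $2,730

Oct 13, 456 sold [FIFO — oldest first]: 345 @ $24 + 111 @ $21 = $10,611
Ending inventory: 130 @ $21 = $2,730
Check: goods available $13,341 = COGS $10,611 + ending $2,730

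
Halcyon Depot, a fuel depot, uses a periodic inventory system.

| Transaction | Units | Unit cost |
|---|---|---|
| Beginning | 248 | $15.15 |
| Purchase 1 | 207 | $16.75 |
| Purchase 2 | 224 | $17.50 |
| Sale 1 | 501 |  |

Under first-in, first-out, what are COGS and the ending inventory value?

Sale 1 (501) [FIFO — oldest first]: 248 @ $15.15 + 207 @ $16.75 + 46 @ $17.50 = $8,029.45
Ending inventory: 178 @ $17.50 = $3,115.00
Check: goods available $11,144.45 = COGS $8,029.45 + ending $3,115.00

COGS = $8,029.45; ending inventory = $3,115.00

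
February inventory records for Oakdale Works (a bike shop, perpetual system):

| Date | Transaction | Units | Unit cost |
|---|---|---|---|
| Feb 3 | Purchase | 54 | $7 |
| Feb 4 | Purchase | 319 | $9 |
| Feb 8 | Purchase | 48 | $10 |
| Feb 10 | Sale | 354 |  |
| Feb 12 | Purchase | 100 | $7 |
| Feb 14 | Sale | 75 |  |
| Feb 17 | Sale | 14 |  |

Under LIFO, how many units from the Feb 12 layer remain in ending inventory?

Feb 10, 354 sold [LIFO — newest first]: 48 @ $10 + 306 @ $9 = $3,234
Feb 14, 75 sold [LIFO — newest first]: 75 @ $7 = $525
Feb 17, 14 sold [LIFO — newest first]: 14 @ $7 = $98
Total COGS = $3,234 + $525 + $98 = $3,857
Ending inventory: 54 @ $7 + 13 @ $9 + 11 @ $7 = $572
Check: goods available $4,429 = COGS $3,857 + ending $572

11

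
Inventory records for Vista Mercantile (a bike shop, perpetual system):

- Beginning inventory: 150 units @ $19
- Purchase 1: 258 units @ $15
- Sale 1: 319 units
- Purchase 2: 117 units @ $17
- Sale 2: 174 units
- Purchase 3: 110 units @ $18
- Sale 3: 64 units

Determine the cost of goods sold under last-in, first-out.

COGS = $9,253

Sale 1 (319) [LIFO — newest first]: 258 @ $15 + 61 @ $19 = $5,029
Sale 2 (174) [LIFO — newest first]: 117 @ $17 + 57 @ $19 = $3,072
Sale 3 (64) [LIFO — newest first]: 64 @ $18 = $1,152
Total COGS = $5,029 + $3,072 + $1,152 = $9,253
Ending inventory: 32 @ $19 + 46 @ $18 = $1,436
Check: goods available $10,689 = COGS $9,253 + ending $1,436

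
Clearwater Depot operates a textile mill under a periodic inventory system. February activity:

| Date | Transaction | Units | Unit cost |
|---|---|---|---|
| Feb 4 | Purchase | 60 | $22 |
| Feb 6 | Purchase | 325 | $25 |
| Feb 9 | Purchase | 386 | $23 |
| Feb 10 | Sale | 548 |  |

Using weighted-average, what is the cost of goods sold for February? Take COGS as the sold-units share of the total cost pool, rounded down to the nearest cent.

COGS = $13,023.35

Feb 10, sell 548: 548/771 × $18,323.00 → $13,023.35
Ending inventory (cost pool remaining) = $5,299.65
Check: goods available $18,323.00 = COGS $13,023.35 + ending $5,299.65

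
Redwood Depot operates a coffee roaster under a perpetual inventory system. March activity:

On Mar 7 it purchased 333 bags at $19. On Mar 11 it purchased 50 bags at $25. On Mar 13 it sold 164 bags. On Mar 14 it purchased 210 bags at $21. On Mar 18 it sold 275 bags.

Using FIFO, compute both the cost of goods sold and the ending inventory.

Mar 13, 164 sold [FIFO — oldest first]: 164 @ $19 = $3,116
Mar 18, 275 sold [FIFO — oldest first]: 169 @ $19 + 50 @ $25 + 56 @ $21 = $5,637
Total COGS = $3,116 + $5,637 = $8,753
Ending inventory: 154 @ $21 = $3,234

COGS = $8,753; ending inventory = $3,234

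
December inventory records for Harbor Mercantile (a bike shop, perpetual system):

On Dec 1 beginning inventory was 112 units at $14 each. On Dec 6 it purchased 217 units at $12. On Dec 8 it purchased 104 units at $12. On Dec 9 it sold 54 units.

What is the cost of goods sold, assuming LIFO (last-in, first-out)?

COGS = $648

Dec 9, 54 sold [LIFO — newest first]: 54 @ $12 = $648
Ending inventory: 112 @ $14 + 217 @ $12 + 50 @ $12 = $4,772
Check: goods available $5,420 = COGS $648 + ending $4,772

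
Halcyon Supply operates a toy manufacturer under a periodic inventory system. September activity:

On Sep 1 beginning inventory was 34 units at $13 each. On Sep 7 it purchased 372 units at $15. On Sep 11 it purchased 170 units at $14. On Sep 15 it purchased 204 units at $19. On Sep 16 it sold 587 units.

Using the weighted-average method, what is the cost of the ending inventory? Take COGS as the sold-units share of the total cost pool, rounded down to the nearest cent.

Ending inventory = $3,038.02

Sep 16, sell 587: 587/780 × $12,278.00 → $9,239.98
Ending inventory (cost pool remaining) = $3,038.02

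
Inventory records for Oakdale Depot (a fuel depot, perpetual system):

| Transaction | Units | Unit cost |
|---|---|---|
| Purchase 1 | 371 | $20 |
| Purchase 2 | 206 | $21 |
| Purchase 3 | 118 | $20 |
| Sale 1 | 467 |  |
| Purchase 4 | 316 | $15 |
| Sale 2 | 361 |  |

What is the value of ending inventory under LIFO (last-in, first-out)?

Ending inventory = $3,660

Sale 1 (467) [LIFO — newest first]: 118 @ $20 + 206 @ $21 + 143 @ $20 = $9,546
Sale 2 (361) [LIFO — newest first]: 316 @ $15 + 45 @ $20 = $5,640
Total COGS = $9,546 + $5,640 = $15,186
Ending inventory: 183 @ $20 = $3,660
Check: goods available $18,846 = COGS $15,186 + ending $3,660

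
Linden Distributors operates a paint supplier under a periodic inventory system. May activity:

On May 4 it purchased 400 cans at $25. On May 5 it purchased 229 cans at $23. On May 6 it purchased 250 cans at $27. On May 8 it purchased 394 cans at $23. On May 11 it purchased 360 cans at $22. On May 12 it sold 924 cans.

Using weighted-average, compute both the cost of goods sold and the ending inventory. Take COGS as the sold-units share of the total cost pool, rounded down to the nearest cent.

May 12, sell 924: 924/1633 × $38,999.00 → $22,066.79
Ending inventory (cost pool remaining) = $16,932.21

COGS = $22,066.79; ending inventory = $16,932.21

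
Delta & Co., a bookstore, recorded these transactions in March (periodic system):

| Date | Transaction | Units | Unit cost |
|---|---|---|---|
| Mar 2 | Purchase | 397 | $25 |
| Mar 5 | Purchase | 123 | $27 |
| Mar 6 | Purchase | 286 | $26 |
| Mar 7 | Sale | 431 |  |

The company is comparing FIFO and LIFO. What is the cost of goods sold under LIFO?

COGS = $11,307

FIFO COGS: 397 @ $25 + 34 @ $27 = $10,843
LIFO COGS: 286 @ $26 + 123 @ $27 + 22 @ $25 = $11,307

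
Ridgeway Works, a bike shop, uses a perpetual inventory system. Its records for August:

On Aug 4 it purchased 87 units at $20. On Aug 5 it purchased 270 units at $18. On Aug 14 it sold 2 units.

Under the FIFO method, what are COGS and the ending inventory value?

COGS = $40; ending inventory = $6,560

Aug 14, 2 sold [FIFO — oldest first]: 2 @ $20 = $40
Ending inventory: 85 @ $20 + 270 @ $18 = $6,560
Check: goods available $6,600 = COGS $40 + ending $6,560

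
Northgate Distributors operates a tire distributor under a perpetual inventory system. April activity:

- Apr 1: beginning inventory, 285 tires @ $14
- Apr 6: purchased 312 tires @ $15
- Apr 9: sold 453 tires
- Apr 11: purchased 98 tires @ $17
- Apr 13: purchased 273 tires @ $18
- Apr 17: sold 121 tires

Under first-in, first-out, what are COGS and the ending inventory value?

COGS = $8,325; ending inventory = $6,925

Apr 9, 453 sold [FIFO — oldest first]: 285 @ $14 + 168 @ $15 = $6,510
Apr 17, 121 sold [FIFO — oldest first]: 121 @ $15 = $1,815
Total COGS = $6,510 + $1,815 = $8,325
Ending inventory: 23 @ $15 + 98 @ $17 + 273 @ $18 = $6,925
Check: goods available $15,250 = COGS $8,325 + ending $6,925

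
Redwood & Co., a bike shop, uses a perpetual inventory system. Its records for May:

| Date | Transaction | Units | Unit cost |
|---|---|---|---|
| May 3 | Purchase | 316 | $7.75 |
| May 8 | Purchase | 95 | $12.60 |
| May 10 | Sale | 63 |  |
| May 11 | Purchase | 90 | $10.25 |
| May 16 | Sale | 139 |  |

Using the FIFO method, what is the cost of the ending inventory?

May 10, 63 sold [FIFO — oldest first]: 63 @ $7.75 = $488.25
May 16, 139 sold [FIFO — oldest first]: 139 @ $7.75 = $1,077.25
Total COGS = $488.25 + $1,077.25 = $1,565.50
Ending inventory: 114 @ $7.75 + 95 @ $12.60 + 90 @ $10.25 = $3,003.00
Check: goods available $4,568.50 = COGS $1,565.50 + ending $3,003.00

Ending inventory = $3,003.00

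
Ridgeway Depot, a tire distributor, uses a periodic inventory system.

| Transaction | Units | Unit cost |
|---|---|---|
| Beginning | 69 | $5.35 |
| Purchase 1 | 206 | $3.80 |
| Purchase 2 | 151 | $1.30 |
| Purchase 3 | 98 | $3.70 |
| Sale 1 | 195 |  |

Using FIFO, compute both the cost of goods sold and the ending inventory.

Sale 1 (195) [FIFO — oldest first]: 69 @ $5.35 + 126 @ $3.80 = $847.95
Ending inventory: 80 @ $3.80 + 151 @ $1.30 + 98 @ $3.70 = $862.90

COGS = $847.95; ending inventory = $862.90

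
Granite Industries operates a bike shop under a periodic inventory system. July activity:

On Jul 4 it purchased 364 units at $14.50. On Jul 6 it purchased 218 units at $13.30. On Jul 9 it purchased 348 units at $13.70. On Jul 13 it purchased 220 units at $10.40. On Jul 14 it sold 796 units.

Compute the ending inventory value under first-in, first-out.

Jul 14, 796 sold [FIFO — oldest first]: 364 @ $14.50 + 218 @ $13.30 + 214 @ $13.70 = $11,109.20
Ending inventory: 134 @ $13.70 + 220 @ $10.40 = $4,123.80

Ending inventory = $4,123.80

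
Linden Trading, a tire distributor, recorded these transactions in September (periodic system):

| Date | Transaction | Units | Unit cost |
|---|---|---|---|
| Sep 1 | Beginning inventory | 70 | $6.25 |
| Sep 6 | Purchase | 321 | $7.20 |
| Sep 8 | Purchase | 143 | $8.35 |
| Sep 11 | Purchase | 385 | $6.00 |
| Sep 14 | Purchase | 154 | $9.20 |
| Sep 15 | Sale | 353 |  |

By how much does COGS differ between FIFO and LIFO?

FIFO COGS: 70 @ $6.25 + 283 @ $7.20 = $2,475.10
LIFO COGS: 154 @ $9.20 + 199 @ $6.00 = $2,610.80
Difference = |$2,475.10 − $2,610.80| = $135.70

$135.70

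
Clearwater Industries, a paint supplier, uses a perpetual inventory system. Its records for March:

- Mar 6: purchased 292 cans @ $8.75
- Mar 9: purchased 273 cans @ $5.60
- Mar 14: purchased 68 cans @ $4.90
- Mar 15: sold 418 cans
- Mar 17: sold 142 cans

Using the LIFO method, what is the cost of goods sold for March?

COGS = $3,778.25

Mar 15, 418 sold [LIFO — newest first]: 68 @ $4.90 + 273 @ $5.60 + 77 @ $8.75 = $2,535.75
Mar 17, 142 sold [LIFO — newest first]: 142 @ $8.75 = $1,242.50
Total COGS = $2,535.75 + $1,242.50 = $3,778.25
Ending inventory: 73 @ $8.75 = $638.75
Check: goods available $4,417.00 = COGS $3,778.25 + ending $638.75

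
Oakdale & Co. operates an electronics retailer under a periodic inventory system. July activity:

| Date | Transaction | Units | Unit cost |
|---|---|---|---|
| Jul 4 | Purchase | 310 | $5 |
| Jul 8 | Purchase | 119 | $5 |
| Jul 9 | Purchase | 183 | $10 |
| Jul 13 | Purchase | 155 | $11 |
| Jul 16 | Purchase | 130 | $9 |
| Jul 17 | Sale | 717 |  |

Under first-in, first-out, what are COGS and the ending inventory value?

Jul 17, 717 sold [FIFO — oldest first]: 310 @ $5 + 119 @ $5 + 183 @ $10 + 105 @ $11 = $5,130
Ending inventory: 50 @ $11 + 130 @ $9 = $1,720

COGS = $5,130; ending inventory = $1,720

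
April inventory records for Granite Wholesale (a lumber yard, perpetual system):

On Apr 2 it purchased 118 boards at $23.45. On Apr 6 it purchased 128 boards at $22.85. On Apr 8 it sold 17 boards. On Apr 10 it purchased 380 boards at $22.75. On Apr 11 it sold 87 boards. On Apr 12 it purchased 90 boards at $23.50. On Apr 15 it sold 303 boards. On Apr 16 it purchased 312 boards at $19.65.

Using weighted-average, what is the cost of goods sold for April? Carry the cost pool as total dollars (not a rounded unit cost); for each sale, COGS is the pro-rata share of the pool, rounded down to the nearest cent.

After Apr 2: 118 on hand, pool $2,767.10 (≈ $23.4500 each)
After Apr 6: 246 on hand, pool $5,691.90 (≈ $23.1378 each)
Apr 8, sell 17: 17/246 × $5,691.90 → $393.34
After Apr 10: 609 on hand, pool $13,943.56 (≈ $22.8958 each)
Apr 11, sell 87: 87/609 × $13,943.56 → $1,991.93
After Apr 12: 612 on hand, pool $14,066.63 (≈ $22.9847 each)
Apr 15, sell 303: 303/612 × $14,066.63 → $6,964.36
After Apr 16: 621 on hand, pool $13,233.07 (≈ $21.3093 each)
Total COGS = $393.34 + $1,991.93 + $6,964.36 = $9,349.63
Ending inventory (cost pool remaining) = $13,233.07
Check: goods available $22,582.70 = COGS $9,349.63 + ending $13,233.07

COGS = $9,349.63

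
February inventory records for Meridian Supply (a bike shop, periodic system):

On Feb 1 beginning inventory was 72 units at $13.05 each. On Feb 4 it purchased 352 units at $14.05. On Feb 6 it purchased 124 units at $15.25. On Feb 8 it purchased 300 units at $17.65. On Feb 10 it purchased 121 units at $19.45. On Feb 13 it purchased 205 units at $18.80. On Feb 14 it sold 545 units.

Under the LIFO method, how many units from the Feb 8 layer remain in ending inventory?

81

Feb 14, 545 sold [LIFO — newest first]: 205 @ $18.80 + 121 @ $19.45 + 219 @ $17.65 = $10,072.80
Ending inventory: 72 @ $13.05 + 352 @ $14.05 + 124 @ $15.25 + 81 @ $17.65 = $9,205.85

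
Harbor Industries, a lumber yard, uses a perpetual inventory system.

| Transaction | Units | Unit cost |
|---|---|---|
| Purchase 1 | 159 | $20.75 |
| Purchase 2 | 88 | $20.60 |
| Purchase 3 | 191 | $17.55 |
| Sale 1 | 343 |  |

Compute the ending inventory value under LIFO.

Sale 1 (343) [LIFO — newest first]: 191 @ $17.55 + 88 @ $20.60 + 64 @ $20.75 = $6,492.85
Ending inventory: 95 @ $20.75 = $1,971.25

Ending inventory = $1,971.25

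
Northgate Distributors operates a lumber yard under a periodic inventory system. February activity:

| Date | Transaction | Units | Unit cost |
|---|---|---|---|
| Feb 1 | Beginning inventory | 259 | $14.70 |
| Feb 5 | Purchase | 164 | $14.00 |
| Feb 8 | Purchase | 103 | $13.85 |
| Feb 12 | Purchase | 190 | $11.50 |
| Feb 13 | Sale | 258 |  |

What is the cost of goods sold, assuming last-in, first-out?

Feb 13, 258 sold [LIFO — newest first]: 190 @ $11.50 + 68 @ $13.85 = $3,126.80
Ending inventory: 259 @ $14.70 + 164 @ $14.00 + 35 @ $13.85 = $6,588.05
Check: goods available $9,714.85 = COGS $3,126.80 + ending $6,588.05

COGS = $3,126.80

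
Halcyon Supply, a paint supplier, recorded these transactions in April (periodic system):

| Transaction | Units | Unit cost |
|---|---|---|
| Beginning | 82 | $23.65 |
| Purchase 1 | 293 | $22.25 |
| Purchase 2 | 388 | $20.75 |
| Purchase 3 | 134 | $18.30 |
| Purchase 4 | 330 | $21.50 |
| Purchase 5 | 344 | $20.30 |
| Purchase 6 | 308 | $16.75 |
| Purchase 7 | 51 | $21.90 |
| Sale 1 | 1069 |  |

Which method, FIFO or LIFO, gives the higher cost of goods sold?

FIFO

FIFO COGS: 82 @ $23.65 + 293 @ $22.25 + 388 @ $20.75 + 134 @ $18.30 + 172 @ $21.50 = $22,659.75
LIFO COGS: 51 @ $21.90 + 308 @ $16.75 + 344 @ $20.30 + 330 @ $21.50 + 36 @ $18.30 = $21,012.90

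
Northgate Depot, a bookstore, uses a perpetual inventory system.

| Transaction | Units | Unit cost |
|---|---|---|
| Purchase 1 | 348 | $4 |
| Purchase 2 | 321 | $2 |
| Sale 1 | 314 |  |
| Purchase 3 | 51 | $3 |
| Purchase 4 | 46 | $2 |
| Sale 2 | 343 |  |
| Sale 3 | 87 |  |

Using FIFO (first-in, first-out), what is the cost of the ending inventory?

Sale 1 (314) [FIFO — oldest first]: 314 @ $4 = $1,256
Sale 2 (343) [FIFO — oldest first]: 34 @ $4 + 309 @ $2 = $754
Sale 3 (87) [FIFO — oldest first]: 12 @ $2 + 51 @ $3 + 24 @ $2 = $225
Total COGS = $1,256 + $754 + $225 = $2,235
Ending inventory: 22 @ $2 = $44

Ending inventory = $44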